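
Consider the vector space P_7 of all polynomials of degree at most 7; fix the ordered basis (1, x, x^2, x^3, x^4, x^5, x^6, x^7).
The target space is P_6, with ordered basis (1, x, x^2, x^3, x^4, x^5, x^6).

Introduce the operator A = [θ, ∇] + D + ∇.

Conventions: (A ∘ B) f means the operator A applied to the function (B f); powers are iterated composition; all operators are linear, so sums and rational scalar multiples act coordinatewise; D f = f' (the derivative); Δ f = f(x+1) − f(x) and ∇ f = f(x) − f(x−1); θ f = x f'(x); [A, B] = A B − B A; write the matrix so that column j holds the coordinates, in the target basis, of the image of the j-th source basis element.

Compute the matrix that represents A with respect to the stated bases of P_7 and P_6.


image of 1: 0
image of x: 1
image of x^2: 2x + 1
image of x^3: 3x^2 + 3x - 2
image of x^4: 4x^3 + 6x^2 - 8x + 3
image of x^5: 5x^4 + 10x^3 - 20x^2 + 15x - 4
image of x^6: 6x^5 + 15x^4 - 40x^3 + 45x^2 - 24x + 5
image of x^7: 7x^6 + 21x^5 - 70x^4 + 105x^3 - 84x^2 + 35x - 6
each image's coordinates form column j of the matrix

the matrix is [[0, 1, 1, -2, 3, -4, 5, -6]; [0, 0, 2, 3, -8, 15, -24, 35]; [0, 0, 0, 3, 6, -20, 45, -84]; [0, 0, 0, 0, 4, 10, -40, 105]; [0, 0, 0, 0, 0, 5, 15, -70]; [0, 0, 0, 0, 0, 0, 6, 21]; [0, 0, 0, 0, 0, 0, 0, 7]] (rows listed top to bottom)


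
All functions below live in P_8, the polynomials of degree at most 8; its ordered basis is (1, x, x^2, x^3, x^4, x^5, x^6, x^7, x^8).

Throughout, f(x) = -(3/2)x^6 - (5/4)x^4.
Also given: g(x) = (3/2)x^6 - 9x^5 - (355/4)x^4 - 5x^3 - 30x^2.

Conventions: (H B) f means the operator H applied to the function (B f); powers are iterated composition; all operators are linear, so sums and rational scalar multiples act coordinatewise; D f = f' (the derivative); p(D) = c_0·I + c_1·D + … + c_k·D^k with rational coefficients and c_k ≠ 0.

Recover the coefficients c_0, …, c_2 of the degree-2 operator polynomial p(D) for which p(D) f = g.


p(D) = -I + D + 2·D^2, i.e. c_0 = -1, c_1 = 1, c_2 = 2

D^0 f = -(3/2)x^6 - (5/4)x^4
D^1 f = -9x^5 - 5x^3
D^2 f = -45x^4 - 15x^2
matching coefficients of g against c_0 f + c_1 Df + … from the top degree down determines the c_i
solution: c_0 = -1, c_1 = 1, c_2 = 2


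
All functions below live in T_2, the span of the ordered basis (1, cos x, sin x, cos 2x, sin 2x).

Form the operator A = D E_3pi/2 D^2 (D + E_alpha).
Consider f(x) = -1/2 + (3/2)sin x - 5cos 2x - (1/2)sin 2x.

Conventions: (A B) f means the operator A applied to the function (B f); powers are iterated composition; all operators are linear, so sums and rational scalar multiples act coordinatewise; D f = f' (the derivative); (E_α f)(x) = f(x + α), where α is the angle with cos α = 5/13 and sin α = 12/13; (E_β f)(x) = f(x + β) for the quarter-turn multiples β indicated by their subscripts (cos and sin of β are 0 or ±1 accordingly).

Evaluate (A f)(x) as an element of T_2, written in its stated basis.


the image equals g(x) = -(75/26)cos x - (15/26)sin x + (18796/169)cos 2x - (2928/169)sin 2x

D f = (3/2)cos x - cos 2x + 10sin 2x
E_alpha f = -1/2 + (18/13)cos x + (15/26)sin x + (535/169)cos 2x + (1319/338)sin 2x
(D + E_alpha) f = -1/2 + (75/26)cos x + (15/26)sin x + (366/169)cos 2x + (4699/338)sin 2x
D (D + E_alpha) f = (15/26)cos x - (75/26)sin x + (4699/169)cos 2x - (732/169)sin 2x
D D (D + E_alpha) f = -(75/26)cos x - (15/26)sin x - (1464/169)cos 2x - (9398/169)sin 2x
E_3pi/2 D^2 (D + E_alpha) f = (15/26)cos x - (75/26)sin x + (1464/169)cos 2x + (9398/169)sin 2x
D (E_3pi/2 D^2 (D + E_alpha)) f = -(75/26)cos x - (15/26)sin x + (18796/169)cos 2x - (2928/169)sin 2x


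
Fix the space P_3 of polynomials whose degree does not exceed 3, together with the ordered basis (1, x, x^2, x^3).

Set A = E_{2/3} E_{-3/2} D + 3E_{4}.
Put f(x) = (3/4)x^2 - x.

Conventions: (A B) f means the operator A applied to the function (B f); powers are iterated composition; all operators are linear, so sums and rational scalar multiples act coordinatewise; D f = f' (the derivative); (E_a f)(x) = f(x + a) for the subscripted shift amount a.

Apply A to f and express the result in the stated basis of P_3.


D f = (3/2)x - 1
E_{-3/2} D f = (3/2)x - 13/4
E_{2/3} E_{-3/2} D f = (3/2)x - 9/4
E_{4} f = (3/4)x^2 + 5x + 8
(3E_{4}) f = (9/4)x^2 + 15x + 24
(E_{2/3} E_{-3/2} D + 3E_{4}) f = (9/4)x^2 + (33/2)x + 87/4

g(x) = (9/4)x^2 + (33/2)x + 87/4


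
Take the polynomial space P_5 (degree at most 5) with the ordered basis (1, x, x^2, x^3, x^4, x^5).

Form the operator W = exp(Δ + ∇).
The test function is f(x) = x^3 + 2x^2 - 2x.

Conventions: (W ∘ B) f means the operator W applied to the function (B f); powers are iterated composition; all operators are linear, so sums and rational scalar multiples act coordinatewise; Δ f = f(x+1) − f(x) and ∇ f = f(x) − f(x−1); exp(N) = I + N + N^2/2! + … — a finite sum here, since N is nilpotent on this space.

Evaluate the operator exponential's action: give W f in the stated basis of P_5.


order-1 term: 6x^2 + 8x - 2
order-2 term: 12x + 8
order-3 term: 8
the series for exp(Δ + ∇) f terminates at order 3
exp(Δ + ∇) f = x^3 + 8x^2 + 18x + 14

the image equals g(x) = x^3 + 8x^2 + 18x + 14


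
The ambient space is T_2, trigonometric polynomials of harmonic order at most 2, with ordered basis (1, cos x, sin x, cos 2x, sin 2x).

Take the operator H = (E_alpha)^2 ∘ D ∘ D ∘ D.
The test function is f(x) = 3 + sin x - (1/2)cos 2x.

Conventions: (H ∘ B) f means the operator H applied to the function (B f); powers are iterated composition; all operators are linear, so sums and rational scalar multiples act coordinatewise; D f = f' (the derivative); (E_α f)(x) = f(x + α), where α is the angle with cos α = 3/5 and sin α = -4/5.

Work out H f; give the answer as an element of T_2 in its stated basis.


D f = cos x + sin 2x
D D f = -sin x + 2cos 2x
D D D f = -cos x - 4sin 2x
E_alpha (D ∘ D ∘ D) f = -(3/5)cos x - (4/5)sin x + (96/25)cos 2x + (28/25)sin 2x
E_alpha E_alpha (D ∘ D ∘ D) f = (7/25)cos x - (24/25)sin x - (1344/625)cos 2x + (2108/625)sin 2x

the image equals g(x) = (7/25)cos x - (24/25)sin x - (1344/625)cos 2x + (2108/625)sin 2x


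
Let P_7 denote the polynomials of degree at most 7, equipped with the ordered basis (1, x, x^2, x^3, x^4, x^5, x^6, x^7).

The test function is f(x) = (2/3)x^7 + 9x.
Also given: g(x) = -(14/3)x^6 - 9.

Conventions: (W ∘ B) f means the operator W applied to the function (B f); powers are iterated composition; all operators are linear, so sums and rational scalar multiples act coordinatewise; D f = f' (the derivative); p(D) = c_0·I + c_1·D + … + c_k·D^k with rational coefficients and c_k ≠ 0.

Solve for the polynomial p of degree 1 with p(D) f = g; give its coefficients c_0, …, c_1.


D^0 f = (2/3)x^7 + 9x
D^1 f = (14/3)x^6 + 9
matching coefficients of g against c_0 f + c_1 Df + … from the top degree down determines the c_i
solution: c_0 = 0, c_1 = -1

p(D) = -D, i.e. c_0 = 0, c_1 = -1


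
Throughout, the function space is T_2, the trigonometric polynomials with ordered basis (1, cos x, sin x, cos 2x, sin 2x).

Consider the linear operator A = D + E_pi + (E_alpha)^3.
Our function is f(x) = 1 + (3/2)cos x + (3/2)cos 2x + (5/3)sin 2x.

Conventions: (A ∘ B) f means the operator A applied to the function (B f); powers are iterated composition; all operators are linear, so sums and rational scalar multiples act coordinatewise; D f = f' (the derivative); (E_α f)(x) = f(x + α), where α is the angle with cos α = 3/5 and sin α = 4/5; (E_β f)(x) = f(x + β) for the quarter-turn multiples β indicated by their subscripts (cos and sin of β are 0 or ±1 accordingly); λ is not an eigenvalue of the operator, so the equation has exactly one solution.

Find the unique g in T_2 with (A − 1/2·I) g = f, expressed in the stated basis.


write g with unknown coordinates in the stated basis and equate coefficients in (A − 1/2·I) g = f
solving from the highest basis element down gives g = 2/3 - (1827/3881)cos x + (1014/3881)sin x - (66901/631203)cos 2x + (768482/631203)sin 2x
check: A g = 4/3 + (4908/3881)cos x + (507/3881)sin x + (913354/631203)cos 2x + (1436246/631203)sin 2x
so A g − 1/2·g = 1 + (3/2)cos x + (3/2)cos 2x + (5/3)sin 2x = f ✓

the result is g(x) = 2/3 - (1827/3881)cos x + (1014/3881)sin x - (66901/631203)cos 2x + (768482/631203)sin 2x


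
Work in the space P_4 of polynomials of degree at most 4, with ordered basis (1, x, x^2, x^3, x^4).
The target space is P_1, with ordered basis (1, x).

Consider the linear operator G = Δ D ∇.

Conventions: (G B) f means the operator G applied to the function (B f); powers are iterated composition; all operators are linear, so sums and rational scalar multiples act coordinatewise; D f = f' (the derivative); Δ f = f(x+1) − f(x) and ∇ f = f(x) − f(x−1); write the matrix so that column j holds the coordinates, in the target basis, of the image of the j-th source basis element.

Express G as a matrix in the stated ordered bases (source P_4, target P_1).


image of 1: 0
image of x: 0
image of x^2: 0
image of x^3: 6
image of x^4: 24x
each image's coordinates form column j of the matrix

the matrix is [[0, 0, 0, 6, 0]; [0, 0, 0, 0, 24]] (rows listed top to bottom)


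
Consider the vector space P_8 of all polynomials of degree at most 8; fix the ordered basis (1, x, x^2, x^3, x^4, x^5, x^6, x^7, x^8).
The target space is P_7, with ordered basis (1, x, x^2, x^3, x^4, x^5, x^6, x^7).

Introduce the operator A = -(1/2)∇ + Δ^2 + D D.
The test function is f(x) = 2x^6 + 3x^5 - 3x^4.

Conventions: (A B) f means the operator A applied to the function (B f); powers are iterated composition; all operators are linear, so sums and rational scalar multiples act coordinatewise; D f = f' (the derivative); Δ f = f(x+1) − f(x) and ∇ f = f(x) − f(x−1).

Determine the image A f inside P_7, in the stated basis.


the image equals g(x) = -6x^5 + (255/2)x^4 + 361x^3 + 519x^2 + (1011/2)x + 170

∇ f = 12x^5 - 15x^4 - 2x^3 + 18x^2 - 15x + 4
(-(1/2)∇) f = -6x^5 + (15/2)x^4 + x^3 - 9x^2 + (15/2)x - 2
Δ f = 12x^5 + 45x^4 + 58x^3 + 42x^2 + 15x + 2
Δ Δ f = 60x^4 + 300x^3 + 564x^2 + 498x + 172
D f = 12x^5 + 15x^4 - 12x^3
D D f = 60x^4 + 60x^3 - 36x^2
(-(1/2)∇ + Δ^2 + D D) f = -6x^5 + (255/2)x^4 + 361x^3 + 519x^2 + (1011/2)x + 170


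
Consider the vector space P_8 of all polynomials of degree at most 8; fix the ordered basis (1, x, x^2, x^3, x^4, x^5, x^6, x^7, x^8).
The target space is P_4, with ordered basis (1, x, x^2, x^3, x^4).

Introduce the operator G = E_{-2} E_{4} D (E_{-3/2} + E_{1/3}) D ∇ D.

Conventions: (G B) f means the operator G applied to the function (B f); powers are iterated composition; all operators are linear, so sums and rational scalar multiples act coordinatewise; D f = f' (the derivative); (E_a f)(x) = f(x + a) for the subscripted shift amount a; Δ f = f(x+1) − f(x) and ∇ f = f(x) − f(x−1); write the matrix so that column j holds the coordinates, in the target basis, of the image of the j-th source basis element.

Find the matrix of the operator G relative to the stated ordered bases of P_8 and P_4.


the matrix is [[0, 0, 0, 0, 48, 220, 1270, 50050/9, 589799/27]; [0, 0, 0, 0, 0, 240, 1320, 8890, 400400/9]; [0, 0, 0, 0, 0, 0, 720, 4620, 35560]; [0, 0, 0, 0, 0, 0, 0, 1680, 12320]; [0, 0, 0, 0, 0, 0, 0, 0, 3360]] (rows listed top to bottom)

image of 1: 0
image of x: 0
image of x^2: 0
image of x^3: 0
image of x^4: 48
image of x^5: 240x + 220
image of x^6: 720x^2 + 1320x + 1270
image of x^7: 1680x^3 + 4620x^2 + 8890x + 50050/9
image of x^8: 3360x^4 + 12320x^3 + 35560x^2 + (400400/9)x + 589799/27
each image's coordinates form column j of the matrix


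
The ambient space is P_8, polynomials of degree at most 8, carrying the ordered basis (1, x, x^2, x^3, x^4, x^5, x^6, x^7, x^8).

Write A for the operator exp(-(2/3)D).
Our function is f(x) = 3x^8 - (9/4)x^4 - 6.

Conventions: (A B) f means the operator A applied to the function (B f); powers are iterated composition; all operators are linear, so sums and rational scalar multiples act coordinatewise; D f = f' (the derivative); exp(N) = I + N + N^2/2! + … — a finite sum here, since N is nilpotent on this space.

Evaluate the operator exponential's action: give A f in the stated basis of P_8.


the result is g(x) = 3x^8 - 16x^7 + (112/3)x^6 - (448/9)x^5 + (4237/108)x^4 - (1306/81)x^3 + (334/243)x^2 + (920/729)x - 13838/2187

order-1 term: -16x^7 + 6x^3
order-2 term: (112/3)x^6 - 6x^2
order-3 term: -(448/9)x^5 + (8/3)x
order-4 term: (1120/27)x^4 - 4/9
order-5 term: -(1792/81)x^3
order-6 term: (1792/243)x^2
order-7 term: -(1024/729)x
order-8 term: 256/2187
the series for exp(-(2/3)D) f terminates at order 8
exp(-(2/3)D) f = 3x^8 - 16x^7 + (112/3)x^6 - (448/9)x^5 + (4237/108)x^4 - (1306/81)x^3 + (334/243)x^2 + (920/729)x - 13838/2187


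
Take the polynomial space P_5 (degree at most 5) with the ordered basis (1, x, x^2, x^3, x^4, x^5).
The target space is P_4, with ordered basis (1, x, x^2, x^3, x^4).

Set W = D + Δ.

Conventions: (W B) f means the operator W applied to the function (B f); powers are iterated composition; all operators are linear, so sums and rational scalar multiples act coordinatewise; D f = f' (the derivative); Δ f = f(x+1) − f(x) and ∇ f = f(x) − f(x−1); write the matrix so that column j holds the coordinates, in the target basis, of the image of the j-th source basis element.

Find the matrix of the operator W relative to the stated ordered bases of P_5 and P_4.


the matrix is [[0, 2, 1, 1, 1, 1]; [0, 0, 4, 3, 4, 5]; [0, 0, 0, 6, 6, 10]; [0, 0, 0, 0, 8, 10]; [0, 0, 0, 0, 0, 10]] (rows listed top to bottom)

image of 1: 0
image of x: 2
image of x^2: 4x + 1
image of x^3: 6x^2 + 3x + 1
image of x^4: 8x^3 + 6x^2 + 4x + 1
image of x^5: 10x^4 + 10x^3 + 10x^2 + 5x + 1
each image's coordinates form column j of the matrix


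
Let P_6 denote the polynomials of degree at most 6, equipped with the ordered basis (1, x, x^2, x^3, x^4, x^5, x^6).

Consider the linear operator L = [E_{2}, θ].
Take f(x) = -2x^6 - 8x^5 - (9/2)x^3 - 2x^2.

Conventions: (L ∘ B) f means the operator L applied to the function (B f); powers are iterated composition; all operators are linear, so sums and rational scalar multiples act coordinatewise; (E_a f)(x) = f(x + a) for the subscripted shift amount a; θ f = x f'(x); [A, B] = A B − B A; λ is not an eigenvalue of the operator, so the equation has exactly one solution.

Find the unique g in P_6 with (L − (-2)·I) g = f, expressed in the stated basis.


write g with unknown coordinates in the stated basis and equate coefficients in (L − (-2)·I) g = f
solving from the highest basis element down gives g = -x^6 + 2x^5 + 50x^4 - (169/4)x^3 - (3337/4)x^2 - (129/2)x + 4681/2
check: L g = -12x^5 - 100x^4 + 80x^3 + (3333/2)x^2 + 129x - 4681
so L g − (-2)·g = -2x^6 - 8x^5 - (9/2)x^3 - 2x^2 = f ✓

the result is g(x) = -x^6 + 2x^5 + 50x^4 - (169/4)x^3 - (3337/4)x^2 - (129/2)x + 4681/2


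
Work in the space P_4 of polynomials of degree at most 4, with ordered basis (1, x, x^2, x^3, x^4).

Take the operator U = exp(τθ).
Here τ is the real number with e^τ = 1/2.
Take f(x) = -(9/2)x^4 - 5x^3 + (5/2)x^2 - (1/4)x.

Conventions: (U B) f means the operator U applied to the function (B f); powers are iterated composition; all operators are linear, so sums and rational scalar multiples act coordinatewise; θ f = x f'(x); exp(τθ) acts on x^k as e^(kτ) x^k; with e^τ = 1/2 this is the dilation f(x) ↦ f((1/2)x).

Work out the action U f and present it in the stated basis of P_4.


g(x) = -(9/32)x^4 - (5/8)x^3 + (5/8)x^2 - (1/8)x

exp(τθ) x^k = e^(kτ) x^k; with e^τ = 1/2 this sends x^k to (1/2)^k x^k
x ↦ 1/2 x
x^2 ↦ 1/4 x^2
x^3 ↦ 1/8 x^3
x^4 ↦ 1/16 x^4
applying this coordinatewise to f: exp(τθ) f = -(9/32)x^4 - (5/8)x^3 + (5/8)x^2 - (1/8)x


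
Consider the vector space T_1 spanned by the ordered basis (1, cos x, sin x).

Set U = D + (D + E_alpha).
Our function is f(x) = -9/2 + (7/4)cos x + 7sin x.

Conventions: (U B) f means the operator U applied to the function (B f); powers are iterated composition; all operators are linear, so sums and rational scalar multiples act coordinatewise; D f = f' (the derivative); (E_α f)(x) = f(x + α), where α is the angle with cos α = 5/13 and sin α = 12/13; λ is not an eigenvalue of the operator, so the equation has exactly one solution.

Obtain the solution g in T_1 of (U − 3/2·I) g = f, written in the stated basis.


write g with unknown coordinates in the stated basis and equate coefficients in (U − 3/2·I) g = f
solving from the highest basis element down gives g = 9 - (2331/1018)cos x - (140/509)sin x
check: U g = 9 - (1715/1018)cos x + (3353/509)sin x
so U g − 3/2·g = -9/2 + (7/4)cos x + 7sin x = f ✓

g(x) = 9 - (2331/1018)cos x - (140/509)sin x


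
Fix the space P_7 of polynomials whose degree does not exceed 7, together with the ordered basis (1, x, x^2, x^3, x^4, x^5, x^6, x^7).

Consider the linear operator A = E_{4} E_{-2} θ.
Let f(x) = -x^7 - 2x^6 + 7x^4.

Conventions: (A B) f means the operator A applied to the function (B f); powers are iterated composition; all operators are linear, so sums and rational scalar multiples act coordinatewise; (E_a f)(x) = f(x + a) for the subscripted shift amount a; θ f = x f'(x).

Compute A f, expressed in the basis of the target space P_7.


θ f = -7x^7 - 12x^6 + 28x^4
E_{-2} θ f = -7x^7 + 86x^6 - 444x^5 + 1268x^4 - 2224x^3 + 2496x^2 - 1728x + 576
E_{4} (E_{-2} θ) f = -7x^7 - 110x^6 - 732x^5 - 2652x^4 - 5616x^3 - 6912x^2 - 4544x - 1216

g(x) = -7x^7 - 110x^6 - 732x^5 - 2652x^4 - 5616x^3 - 6912x^2 - 4544x - 1216


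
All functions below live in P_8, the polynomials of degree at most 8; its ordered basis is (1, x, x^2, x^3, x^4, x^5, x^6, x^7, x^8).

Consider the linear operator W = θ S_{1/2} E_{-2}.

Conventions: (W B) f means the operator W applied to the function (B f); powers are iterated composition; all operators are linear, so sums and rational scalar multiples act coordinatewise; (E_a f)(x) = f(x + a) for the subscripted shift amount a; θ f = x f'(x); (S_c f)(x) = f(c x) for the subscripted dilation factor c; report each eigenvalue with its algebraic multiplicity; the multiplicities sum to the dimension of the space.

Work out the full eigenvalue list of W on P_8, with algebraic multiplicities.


image of 1: 0
image of x: (1/2)x
image of x^2: (1/2)x^2 - 2x
image of x^3: (3/8)x^3 - 3x^2 + 6x
image of x^4: (1/4)x^4 - 3x^3 + 12x^2 - 16x
image of x^5: (5/32)x^5 - (5/2)x^4 + 15x^3 - 40x^2 + 40x
image of x^6: (3/32)x^6 - (15/8)x^5 + 15x^4 - 60x^3 + 120x^2 - 96x
image of x^7: (7/128)x^7 - (21/16)x^6 + (105/8)x^5 - 70x^4 + 210x^3 - 336x^2 + 224x
image of x^8: (1/32)x^8 - (7/8)x^7 + (21/2)x^6 - 70x^5 + 280x^4 - 672x^3 + 896x^2 - 512x
the matrix is upper triangular; its diagonal is (0, 1/2, 1/2, 3/8, 1/4, 5/32, 3/32, 7/128, 1/32)
for a triangular matrix the eigenvalues are the diagonal entries, with algebraic multiplicity their repetition count

λ = 0 (multiplicity 1), λ = 1/32 (multiplicity 1), λ = 7/128 (multiplicity 1), λ = 3/32 (multiplicity 1), λ = 5/32 (multiplicity 1), λ = 1/4 (multiplicity 1), λ = 3/8 (multiplicity 1), λ = 1/2 (multiplicity 2)


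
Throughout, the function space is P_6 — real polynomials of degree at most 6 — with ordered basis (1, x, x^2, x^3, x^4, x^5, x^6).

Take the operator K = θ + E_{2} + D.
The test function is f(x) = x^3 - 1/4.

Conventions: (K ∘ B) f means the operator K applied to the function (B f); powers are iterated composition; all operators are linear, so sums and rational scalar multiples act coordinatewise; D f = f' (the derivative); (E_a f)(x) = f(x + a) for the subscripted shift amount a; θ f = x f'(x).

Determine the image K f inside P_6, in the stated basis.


θ f = 3x^3
E_{2} f = x^3 + 6x^2 + 12x + 31/4
D f = 3x^2
(θ + E_{2} + D) f = 4x^3 + 9x^2 + 12x + 31/4

g(x) = 4x^3 + 9x^2 + 12x + 31/4


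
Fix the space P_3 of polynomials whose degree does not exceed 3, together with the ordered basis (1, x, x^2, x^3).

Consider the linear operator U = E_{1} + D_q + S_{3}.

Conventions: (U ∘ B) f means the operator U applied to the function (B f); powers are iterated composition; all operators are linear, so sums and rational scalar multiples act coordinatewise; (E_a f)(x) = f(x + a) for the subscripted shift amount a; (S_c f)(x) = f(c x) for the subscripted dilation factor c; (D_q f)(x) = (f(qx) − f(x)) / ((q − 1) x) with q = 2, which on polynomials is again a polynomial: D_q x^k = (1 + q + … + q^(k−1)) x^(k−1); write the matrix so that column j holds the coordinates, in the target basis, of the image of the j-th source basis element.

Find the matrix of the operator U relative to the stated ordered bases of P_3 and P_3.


image of 1: 2
image of x: 4x + 2
image of x^2: 10x^2 + 5x + 1
image of x^3: 28x^3 + 10x^2 + 3x + 1
each image's coordinates form column j of the matrix

the matrix is [[2, 2, 1, 1]; [0, 4, 5, 3]; [0, 0, 10, 10]; [0, 0, 0, 28]] (rows listed top to bottom)


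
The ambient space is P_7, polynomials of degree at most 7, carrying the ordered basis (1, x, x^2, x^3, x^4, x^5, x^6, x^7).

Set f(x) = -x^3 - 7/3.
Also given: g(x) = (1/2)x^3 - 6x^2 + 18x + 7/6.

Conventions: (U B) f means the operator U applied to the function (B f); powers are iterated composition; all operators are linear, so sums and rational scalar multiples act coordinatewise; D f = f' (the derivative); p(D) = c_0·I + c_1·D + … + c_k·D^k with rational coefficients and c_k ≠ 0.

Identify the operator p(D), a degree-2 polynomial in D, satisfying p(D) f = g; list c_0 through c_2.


c_0 = -1/2, c_1 = 2, c_2 = -3

D^0 f = -x^3 - 7/3
D^1 f = -3x^2
D^2 f = -6x
matching coefficients of g against c_0 f + c_1 Df + … from the top degree down determines the c_i
solution: c_0 = -1/2, c_1 = 2, c_2 = -3


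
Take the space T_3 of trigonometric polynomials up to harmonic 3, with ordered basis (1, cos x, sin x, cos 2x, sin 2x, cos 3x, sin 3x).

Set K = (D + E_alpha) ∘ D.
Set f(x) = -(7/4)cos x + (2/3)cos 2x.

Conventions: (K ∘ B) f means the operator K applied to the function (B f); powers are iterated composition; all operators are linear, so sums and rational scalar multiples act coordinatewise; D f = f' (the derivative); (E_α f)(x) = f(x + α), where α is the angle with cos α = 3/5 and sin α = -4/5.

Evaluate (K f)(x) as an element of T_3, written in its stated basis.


the image equals g(x) = (7/20)cos x + (21/20)sin x - (104/75)cos 2x + (28/75)sin 2x

D f = (7/4)sin x - (4/3)sin 2x
D D f = (7/4)cos x - (8/3)cos 2x
E_alpha D f = -(7/5)cos x + (21/20)sin x + (32/25)cos 2x + (28/75)sin 2x
(D + E_alpha) D f = (7/20)cos x + (21/20)sin x - (104/75)cos 2x + (28/75)sin 2x


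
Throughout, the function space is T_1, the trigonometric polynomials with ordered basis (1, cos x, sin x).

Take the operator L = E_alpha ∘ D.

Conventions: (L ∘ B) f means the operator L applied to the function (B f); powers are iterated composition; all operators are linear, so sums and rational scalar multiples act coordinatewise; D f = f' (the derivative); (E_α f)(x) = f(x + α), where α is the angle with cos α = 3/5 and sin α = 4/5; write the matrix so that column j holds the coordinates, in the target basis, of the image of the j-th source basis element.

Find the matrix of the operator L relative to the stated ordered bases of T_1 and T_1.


image of 1: 0
image of cos x: -(4/5)cos x - (3/5)sin x
image of sin x: (3/5)cos x - (4/5)sin x
each image's coordinates form column j of the matrix

the matrix is [[0, 0, 0]; [0, -4/5, 3/5]; [0, -3/5, -4/5]] (rows listed top to bottom)


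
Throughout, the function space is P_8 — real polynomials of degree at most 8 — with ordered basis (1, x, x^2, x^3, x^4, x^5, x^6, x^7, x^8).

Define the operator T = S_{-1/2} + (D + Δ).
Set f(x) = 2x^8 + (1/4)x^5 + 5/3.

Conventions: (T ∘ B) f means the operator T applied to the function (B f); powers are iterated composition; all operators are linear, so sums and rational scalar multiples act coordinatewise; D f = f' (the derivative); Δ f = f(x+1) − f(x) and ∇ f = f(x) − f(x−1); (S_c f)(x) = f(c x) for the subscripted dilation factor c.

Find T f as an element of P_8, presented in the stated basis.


S_{-1/2} f = (1/128)x^8 - (1/128)x^5 + 5/3
D f = 16x^7 + (5/4)x^4
Δ f = 16x^7 + 56x^6 + 112x^5 + (565/4)x^4 + (229/2)x^3 + (117/2)x^2 + (69/4)x + 9/4
(D + Δ) f = 32x^7 + 56x^6 + 112x^5 + (285/2)x^4 + (229/2)x^3 + (117/2)x^2 + (69/4)x + 9/4
(S_{-1/2} + (D + Δ)) f = (1/128)x^8 + 32x^7 + 56x^6 + (14335/128)x^5 + (285/2)x^4 + (229/2)x^3 + (117/2)x^2 + (69/4)x + 47/12

the result is g(x) = (1/128)x^8 + 32x^7 + 56x^6 + (14335/128)x^5 + (285/2)x^4 + (229/2)x^3 + (117/2)x^2 + (69/4)x + 47/12


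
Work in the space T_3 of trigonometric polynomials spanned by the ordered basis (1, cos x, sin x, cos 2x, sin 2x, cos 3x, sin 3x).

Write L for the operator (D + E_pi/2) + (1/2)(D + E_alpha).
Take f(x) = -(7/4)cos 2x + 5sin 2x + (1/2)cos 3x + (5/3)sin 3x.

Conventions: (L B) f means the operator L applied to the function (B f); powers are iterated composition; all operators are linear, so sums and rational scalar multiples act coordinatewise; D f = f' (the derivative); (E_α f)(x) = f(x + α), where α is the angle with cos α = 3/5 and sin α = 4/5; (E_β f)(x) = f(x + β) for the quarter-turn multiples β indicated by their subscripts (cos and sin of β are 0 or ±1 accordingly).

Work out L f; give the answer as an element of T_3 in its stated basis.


D f = 10cos 2x + (7/2)sin 2x + 5cos 3x - (3/2)sin 3x
E_pi/2 f = (7/4)cos 2x - 5sin 2x - (5/3)cos 3x + (1/2)sin 3x
(D + E_pi/2) f = (47/4)cos 2x - (3/2)sin 2x + (10/3)cos 3x - sin 3x
D f = 10cos 2x + (7/2)sin 2x + 5cos 3x - (3/2)sin 3x
E_alpha f = (529/100)cos 2x + (7/25)sin 2x + (89/750)cos 3x - (217/125)sin 3x
(D + E_alpha) f = (1529/100)cos 2x + (189/50)sin 2x + (3839/750)cos 3x - (809/250)sin 3x
((1/2)(D + E_alpha)) f = (1529/200)cos 2x + (189/100)sin 2x + (3839/1500)cos 3x - (809/500)sin 3x
((D + E_pi/2) + (1/2)(D + E_alpha)) f = (3879/200)cos 2x + (39/100)sin 2x + (8839/1500)cos 3x - (1309/500)sin 3x

the result is g(x) = (3879/200)cos 2x + (39/100)sin 2x + (8839/1500)cos 3x - (1309/500)sin 3x


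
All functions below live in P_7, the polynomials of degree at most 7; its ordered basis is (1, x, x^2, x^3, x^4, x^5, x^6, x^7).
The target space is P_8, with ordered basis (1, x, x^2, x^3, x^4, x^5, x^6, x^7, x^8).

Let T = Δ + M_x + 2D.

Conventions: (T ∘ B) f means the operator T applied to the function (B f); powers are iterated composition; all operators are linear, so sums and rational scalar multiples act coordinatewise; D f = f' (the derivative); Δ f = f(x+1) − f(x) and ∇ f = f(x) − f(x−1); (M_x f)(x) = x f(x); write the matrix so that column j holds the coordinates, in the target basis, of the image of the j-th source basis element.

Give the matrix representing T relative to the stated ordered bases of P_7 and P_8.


image of 1: x
image of x: x^2 + 3
image of x^2: x^3 + 6x + 1
image of x^3: x^4 + 9x^2 + 3x + 1
image of x^4: x^5 + 12x^3 + 6x^2 + 4x + 1
image of x^5: x^6 + 15x^4 + 10x^3 + 10x^2 + 5x + 1
image of x^6: x^7 + 18x^5 + 15x^4 + 20x^3 + 15x^2 + 6x + 1
image of x^7: x^8 + 21x^6 + 21x^5 + 35x^4 + 35x^3 + 21x^2 + 7x + 1
each image's coordinates form column j of the matrix

the matrix is [[0, 3, 1, 1, 1, 1, 1, 1]; [1, 0, 6, 3, 4, 5, 6, 7]; [0, 1, 0, 9, 6, 10, 15, 21]; [0, 0, 1, 0, 12, 10, 20, 35]; [0, 0, 0, 1, 0, 15, 15, 35]; [0, 0, 0, 0, 1, 0, 18, 21]; [0, 0, 0, 0, 0, 1, 0, 21]; [0, 0, 0, 0, 0, 0, 1, 0]; [0, 0, 0, 0, 0, 0, 0, 1]] (rows listed top to bottom)


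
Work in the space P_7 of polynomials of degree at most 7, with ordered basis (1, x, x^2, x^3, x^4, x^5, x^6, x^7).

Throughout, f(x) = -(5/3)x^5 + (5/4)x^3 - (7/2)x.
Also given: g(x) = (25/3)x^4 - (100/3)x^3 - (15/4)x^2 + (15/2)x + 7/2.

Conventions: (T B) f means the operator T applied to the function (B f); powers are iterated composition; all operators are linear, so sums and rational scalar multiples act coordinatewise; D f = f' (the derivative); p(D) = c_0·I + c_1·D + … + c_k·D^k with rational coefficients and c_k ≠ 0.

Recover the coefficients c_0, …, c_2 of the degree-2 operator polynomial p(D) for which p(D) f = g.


c_0 = 0, c_1 = -1, c_2 = 1

D^0 f = -(5/3)x^5 + (5/4)x^3 - (7/2)x
D^1 f = -(25/3)x^4 + (15/4)x^2 - 7/2
D^2 f = -(100/3)x^3 + (15/2)x
matching coefficients of g against c_0 f + c_1 Df + … from the top degree down determines the c_i
solution: c_0 = 0, c_1 = -1, c_2 = 1


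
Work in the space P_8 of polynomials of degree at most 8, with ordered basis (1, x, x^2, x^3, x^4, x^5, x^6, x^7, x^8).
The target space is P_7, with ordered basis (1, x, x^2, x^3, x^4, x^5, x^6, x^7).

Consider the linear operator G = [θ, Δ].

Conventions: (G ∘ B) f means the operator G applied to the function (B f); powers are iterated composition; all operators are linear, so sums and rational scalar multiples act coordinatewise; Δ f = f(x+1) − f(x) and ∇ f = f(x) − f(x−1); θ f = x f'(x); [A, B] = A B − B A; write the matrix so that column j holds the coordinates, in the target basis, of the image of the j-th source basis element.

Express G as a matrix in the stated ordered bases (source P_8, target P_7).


image of 1: 0
image of x: -1
image of x^2: -2x - 2
image of x^3: -3x^2 - 6x - 3
image of x^4: -4x^3 - 12x^2 - 12x - 4
image of x^5: -5x^4 - 20x^3 - 30x^2 - 20x - 5
image of x^6: -6x^5 - 30x^4 - 60x^3 - 60x^2 - 30x - 6
image of x^7: -7x^6 - 42x^5 - 105x^4 - 140x^3 - 105x^2 - 42x - 7
image of x^8: -8x^7 - 56x^6 - 168x^5 - 280x^4 - 280x^3 - 168x^2 - 56x - 8
each image's coordinates form column j of the matrix

the matrix is [[0, -1, -2, -3, -4, -5, -6, -7, -8]; [0, 0, -2, -6, -12, -20, -30, -42, -56]; [0, 0, 0, -3, -12, -30, -60, -105, -168]; [0, 0, 0, 0, -4, -20, -60, -140, -280]; [0, 0, 0, 0, 0, -5, -30, -105, -280]; [0, 0, 0, 0, 0, 0, -6, -42, -168]; [0, 0, 0, 0, 0, 0, 0, -7, -56]; [0, 0, 0, 0, 0, 0, 0, 0, -8]] (rows listed top to bottom)


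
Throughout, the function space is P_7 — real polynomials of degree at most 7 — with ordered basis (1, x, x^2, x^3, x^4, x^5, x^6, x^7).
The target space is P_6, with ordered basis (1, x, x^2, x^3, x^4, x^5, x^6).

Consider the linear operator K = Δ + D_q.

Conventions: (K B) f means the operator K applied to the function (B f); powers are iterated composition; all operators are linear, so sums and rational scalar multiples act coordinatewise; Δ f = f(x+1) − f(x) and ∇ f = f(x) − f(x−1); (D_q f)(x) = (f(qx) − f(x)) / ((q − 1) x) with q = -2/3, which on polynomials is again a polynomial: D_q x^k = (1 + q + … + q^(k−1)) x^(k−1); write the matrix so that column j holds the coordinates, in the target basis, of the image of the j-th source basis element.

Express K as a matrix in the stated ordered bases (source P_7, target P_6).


image of 1: 0
image of x: 2
image of x^2: (7/3)x + 1
image of x^3: (34/9)x^2 + 3x + 1
image of x^4: (121/27)x^3 + 6x^2 + 4x + 1
image of x^5: (460/81)x^4 + 10x^3 + 10x^2 + 5x + 1
image of x^6: (1591/243)x^5 + 15x^4 + 20x^3 + 15x^2 + 6x + 1
image of x^7: (5566/729)x^6 + 21x^5 + 35x^4 + 35x^3 + 21x^2 + 7x + 1
each image's coordinates form column j of the matrix

the matrix is [[0, 2, 1, 1, 1, 1, 1, 1]; [0, 0, 7/3, 3, 4, 5, 6, 7]; [0, 0, 0, 34/9, 6, 10, 15, 21]; [0, 0, 0, 0, 121/27, 10, 20, 35]; [0, 0, 0, 0, 0, 460/81, 15, 35]; [0, 0, 0, 0, 0, 0, 1591/243, 21]; [0, 0, 0, 0, 0, 0, 0, 5566/729]] (rows listed top to bottom)


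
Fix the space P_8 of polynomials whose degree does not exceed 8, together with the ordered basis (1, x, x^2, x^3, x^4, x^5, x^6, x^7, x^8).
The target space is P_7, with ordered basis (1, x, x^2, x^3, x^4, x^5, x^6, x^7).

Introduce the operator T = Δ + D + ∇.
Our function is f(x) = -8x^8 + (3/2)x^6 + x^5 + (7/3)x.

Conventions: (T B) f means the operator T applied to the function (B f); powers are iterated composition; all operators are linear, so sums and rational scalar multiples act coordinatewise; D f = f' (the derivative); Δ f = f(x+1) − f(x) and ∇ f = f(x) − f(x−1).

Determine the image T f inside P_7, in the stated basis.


Δ f = -64x^7 - 224x^6 - 439x^5 - (1065/2)x^4 - 408x^3 - (383/2)x^2 - 50x - 19/6
D f = -64x^7 + 9x^5 + 5x^4 + 7/3
∇ f = -64x^7 + 224x^6 - 439x^5 + (1085/2)x^4 - 428x^3 + (423/2)x^2 - 60x + 59/6
(Δ + D + ∇) f = -192x^7 - 869x^5 + 15x^4 - 836x^3 + 20x^2 - 110x + 9

the image equals g(x) = -192x^7 - 869x^5 + 15x^4 - 836x^3 + 20x^2 - 110x + 9


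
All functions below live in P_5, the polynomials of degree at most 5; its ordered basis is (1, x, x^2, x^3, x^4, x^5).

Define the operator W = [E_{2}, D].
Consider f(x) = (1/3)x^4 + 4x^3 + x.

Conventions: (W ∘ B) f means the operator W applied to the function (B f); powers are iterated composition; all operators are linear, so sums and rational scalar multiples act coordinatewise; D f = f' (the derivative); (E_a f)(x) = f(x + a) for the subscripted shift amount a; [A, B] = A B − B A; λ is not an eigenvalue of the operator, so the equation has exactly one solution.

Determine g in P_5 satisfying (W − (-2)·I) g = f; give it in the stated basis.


the image equals g(x) = (1/6)x^4 + 2x^3 + (1/2)x

write g with unknown coordinates in the stated basis and equate coefficients in (W − (-2)·I) g = f
solving from the highest basis element down gives g = (1/6)x^4 + 2x^3 + (1/2)x
check: W g = 0
so W g − (-2)·g = (1/3)x^4 + 4x^3 + x = f ✓


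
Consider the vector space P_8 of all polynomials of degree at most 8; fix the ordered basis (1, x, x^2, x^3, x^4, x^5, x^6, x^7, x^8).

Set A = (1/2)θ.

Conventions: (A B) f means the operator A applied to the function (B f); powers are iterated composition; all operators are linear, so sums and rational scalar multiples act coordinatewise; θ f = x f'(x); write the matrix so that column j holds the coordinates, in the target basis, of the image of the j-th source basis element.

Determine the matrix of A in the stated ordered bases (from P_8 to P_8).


the matrix is [[0, 0, 0, 0, 0, 0, 0, 0, 0]; [0, 1/2, 0, 0, 0, 0, 0, 0, 0]; [0, 0, 1, 0, 0, 0, 0, 0, 0]; [0, 0, 0, 3/2, 0, 0, 0, 0, 0]; [0, 0, 0, 0, 2, 0, 0, 0, 0]; [0, 0, 0, 0, 0, 5/2, 0, 0, 0]; [0, 0, 0, 0, 0, 0, 3, 0, 0]; [0, 0, 0, 0, 0, 0, 0, 7/2, 0]; [0, 0, 0, 0, 0, 0, 0, 0, 4]] (rows listed top to bottom)

image of 1: 0
image of x: (1/2)x
image of x^2: x^2
image of x^3: (3/2)x^3
image of x^4: 2x^4
image of x^5: (5/2)x^5
image of x^6: 3x^6
image of x^7: (7/2)x^7
image of x^8: 4x^8
each image's coordinates form column j of the matrix


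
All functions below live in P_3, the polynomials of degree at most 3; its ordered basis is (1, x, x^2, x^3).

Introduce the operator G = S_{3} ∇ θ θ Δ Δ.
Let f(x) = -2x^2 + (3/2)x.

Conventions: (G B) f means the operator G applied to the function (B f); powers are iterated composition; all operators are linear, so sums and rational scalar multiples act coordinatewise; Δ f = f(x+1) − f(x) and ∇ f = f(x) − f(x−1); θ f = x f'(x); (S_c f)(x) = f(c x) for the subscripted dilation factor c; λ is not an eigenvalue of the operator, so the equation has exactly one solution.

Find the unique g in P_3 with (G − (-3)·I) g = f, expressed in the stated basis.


write g with unknown coordinates in the stated basis and equate coefficients in (G − (-3)·I) g = f
solving from the highest basis element down gives g = -(2/3)x^2 + (1/2)x
check: G g = 0
so G g − (-3)·g = -2x^2 + (3/2)x = f ✓

g(x) = -(2/3)x^2 + (1/2)x


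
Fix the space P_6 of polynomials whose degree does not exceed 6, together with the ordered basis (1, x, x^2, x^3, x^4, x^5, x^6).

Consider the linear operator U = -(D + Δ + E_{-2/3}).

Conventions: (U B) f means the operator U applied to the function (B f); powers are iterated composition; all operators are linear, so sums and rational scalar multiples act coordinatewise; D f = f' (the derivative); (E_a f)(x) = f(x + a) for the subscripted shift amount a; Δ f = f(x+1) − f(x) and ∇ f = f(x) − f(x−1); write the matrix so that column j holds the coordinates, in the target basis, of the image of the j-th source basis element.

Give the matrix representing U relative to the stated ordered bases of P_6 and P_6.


the matrix is [[-1, -4/3, -13/9, -19/27, -97/81, -211/243, -793/729]; [0, -1, -8/3, -13/3, -76/27, -485/81, -422/81]; [0, 0, -1, -4, -26/3, -190/27, -485/27]; [0, 0, 0, -1, -16/3, -130/9, -380/27]; [0, 0, 0, 0, -1, -20/3, -65/3]; [0, 0, 0, 0, 0, -1, -8]; [0, 0, 0, 0, 0, 0, -1]] (rows listed top to bottom)

image of 1: -1
image of x: -x - 4/3
image of x^2: -x^2 - (8/3)x - 13/9
image of x^3: -x^3 - 4x^2 - (13/3)x - 19/27
image of x^4: -x^4 - (16/3)x^3 - (26/3)x^2 - (76/27)x - 97/81
image of x^5: -x^5 - (20/3)x^4 - (130/9)x^3 - (190/27)x^2 - (485/81)x - 211/243
image of x^6: -x^6 - 8x^5 - (65/3)x^4 - (380/27)x^3 - (485/27)x^2 - (422/81)x - 793/729
each image's coordinates form column j of the matrix


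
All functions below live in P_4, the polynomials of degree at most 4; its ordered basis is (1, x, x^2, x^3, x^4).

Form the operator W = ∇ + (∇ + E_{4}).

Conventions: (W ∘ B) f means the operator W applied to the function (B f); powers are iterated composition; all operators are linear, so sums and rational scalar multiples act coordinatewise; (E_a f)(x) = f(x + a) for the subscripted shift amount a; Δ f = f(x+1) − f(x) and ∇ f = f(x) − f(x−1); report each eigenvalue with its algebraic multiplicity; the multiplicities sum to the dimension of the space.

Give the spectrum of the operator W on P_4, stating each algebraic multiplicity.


λ = 1 (multiplicity 5)

image of 1: 1
image of x: x + 6
image of x^2: x^2 + 12x + 14
image of x^3: x^3 + 18x^2 + 42x + 66
image of x^4: x^4 + 24x^3 + 84x^2 + 264x + 254
the matrix is upper triangular; its diagonal is (1, 1, 1, 1, 1)
for a triangular matrix the eigenvalues are the diagonal entries, with algebraic multiplicity their repetition count


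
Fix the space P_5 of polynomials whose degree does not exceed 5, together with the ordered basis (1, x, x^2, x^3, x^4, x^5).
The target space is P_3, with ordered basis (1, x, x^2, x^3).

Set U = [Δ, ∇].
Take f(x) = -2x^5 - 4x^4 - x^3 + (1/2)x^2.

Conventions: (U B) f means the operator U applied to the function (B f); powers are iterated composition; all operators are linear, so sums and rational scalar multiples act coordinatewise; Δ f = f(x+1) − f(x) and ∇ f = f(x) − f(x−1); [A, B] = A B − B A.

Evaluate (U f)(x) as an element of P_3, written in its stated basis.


the result is g(x) = 0

∇ f = -10x^4 + 4x^3 + x^2 - 2x + 1/2
Δ ∇ f = -40x^3 - 48x^2 - 26x - 7
Δ f = -10x^4 - 36x^3 - 47x^2 - 28x - 13/2
∇ Δ f = -40x^3 - 48x^2 - 26x - 7
[Δ, ∇] f = 0


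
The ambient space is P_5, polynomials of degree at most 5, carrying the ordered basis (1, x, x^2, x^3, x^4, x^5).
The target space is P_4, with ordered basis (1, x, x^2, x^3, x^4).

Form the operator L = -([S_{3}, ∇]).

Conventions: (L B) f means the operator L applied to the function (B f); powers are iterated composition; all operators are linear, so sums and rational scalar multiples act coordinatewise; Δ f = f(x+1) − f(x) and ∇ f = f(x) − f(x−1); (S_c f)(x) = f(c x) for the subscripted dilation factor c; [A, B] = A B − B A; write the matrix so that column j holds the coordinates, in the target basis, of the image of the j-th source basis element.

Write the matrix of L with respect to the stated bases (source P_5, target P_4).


the matrix is [[0, 2, -8, 26, -80, 242]; [0, 0, 12, -72, 312, -1200]; [0, 0, 0, 54, -432, 2340]; [0, 0, 0, 0, 216, -2160]; [0, 0, 0, 0, 0, 810]] (rows listed top to bottom)

image of 1: 0
image of x: 2
image of x^2: 12x - 8
image of x^3: 54x^2 - 72x + 26
image of x^4: 216x^3 - 432x^2 + 312x - 80
image of x^5: 810x^4 - 2160x^3 + 2340x^2 - 1200x + 242
each image's coordinates form column j of the matrix


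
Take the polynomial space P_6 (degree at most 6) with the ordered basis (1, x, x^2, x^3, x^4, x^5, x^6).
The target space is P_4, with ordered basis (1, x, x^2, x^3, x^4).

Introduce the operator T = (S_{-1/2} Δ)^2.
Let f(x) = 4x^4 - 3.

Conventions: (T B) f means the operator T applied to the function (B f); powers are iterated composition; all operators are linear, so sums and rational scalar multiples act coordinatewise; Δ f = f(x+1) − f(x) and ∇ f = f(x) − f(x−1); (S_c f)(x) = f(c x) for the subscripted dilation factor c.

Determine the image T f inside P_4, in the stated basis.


Δ f = 16x^3 + 24x^2 + 16x + 4
S_{-1/2} Δ f = -2x^3 + 6x^2 - 8x + 4
Δ (S_{-1/2} Δ) f = -6x^2 + 6x - 4
S_{-1/2} Δ (S_{-1/2} Δ) f = -(3/2)x^2 - 3x - 4

the image equals g(x) = -(3/2)x^2 - 3x - 4
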